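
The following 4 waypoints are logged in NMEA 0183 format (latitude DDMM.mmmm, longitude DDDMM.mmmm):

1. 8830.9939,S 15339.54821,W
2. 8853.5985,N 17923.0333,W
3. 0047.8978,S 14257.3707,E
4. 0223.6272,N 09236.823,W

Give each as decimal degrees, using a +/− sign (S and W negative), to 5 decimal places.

Point 1:
  Latitude: degrees = first 2 digits = 88, minutes = 30.9939; 88 + 30.9939/60 = 88.516565
  S → negative
  Longitude: split at 3 digits → 153° and 39.54821′; 153 + 39.54821/60 = 153.659137
  hemisphere W, so the sign is −
Point 2:
  Lat: degrees = first 2 digits = 88, minutes = 53.5985; 88 + 53.5985/60 = 88.893308
  N → positive
  Longitude: split at 3 digits → 179° and 23.0333′; 179 + 23.0333/60 = 179.383888
  W ⇒ negate
Point 3:
  Lat: split at 2 digits → 00° and 47.8978′; 0 + 47.8978/60 = 0.798297
  S → negative
  λ: degrees = first 3 digits = 142, minutes = 57.3707; 142 + 57.3707/60 = 142.956178
  E ⇒ keep positive
Point 4:
  Latitude: split at 2 digits → 02° and 23.6272′; 2 + 23.6272/60 = 2.393787
  N ⇒ keep positive
  λ: degrees = first 3 digits = 92, minutes = 36.823; 92 + 36.823/60 = 92.613717
  hemisphere W, so the sign is −

1. -88.51657, -153.65914
2. 88.89331, -179.38389
3. -0.79830, 142.95618
4. 2.39379, -92.61372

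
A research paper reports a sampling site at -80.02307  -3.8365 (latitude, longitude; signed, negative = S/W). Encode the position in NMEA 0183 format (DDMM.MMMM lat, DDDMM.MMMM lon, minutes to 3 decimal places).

Latitude is negative → S; |value| = 80.023070
φ: 80° + 0.023070 × 60 = 80° 1.38420′
Longitude is negative → W; |value| = 3.836500
λ: minutes = (3.836500 − 3) × 60 = 50.19000

8001.384,S / 00350.190,W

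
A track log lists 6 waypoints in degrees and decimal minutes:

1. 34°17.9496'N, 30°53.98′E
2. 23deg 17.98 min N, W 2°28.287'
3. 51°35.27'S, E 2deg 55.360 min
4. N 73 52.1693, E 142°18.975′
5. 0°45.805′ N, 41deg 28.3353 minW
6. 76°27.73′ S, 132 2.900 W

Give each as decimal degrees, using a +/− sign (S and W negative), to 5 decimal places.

Point 1:
  Latitude: 17.9496′ = 0.299160°; total 34.299160
  N ⇒ keep positive
  λ: 30 + 53.98/60 = 30.899667
  E ⇒ keep positive
Point 2:
  Latitude: 23 + 17.98/60 = 23.299667
  N → positive
  Longitude: 2 + 28.287/60 = 2.471450
  W → negative
Point 3:
  φ: 35.27′ = 0.587833°; total 51.587833
  hemisphere S, so the sign is −
  Longitude: 2 + 55.36/60 = 2.922667
  E → positive
Point 4:
  Latitude: 73 + 52.1693/60 = 73.869488
  N → positive
  Lon: 142 + 18.975/60 = 142.316250
  E ⇒ keep positive
Point 5:
  Latitude: 45.805′ = 0.763417°; total 0.763417
  N ⇒ keep positive
  Lon: 28.3353′ = 0.472255°; total 41.472255
  W ⇒ negate
Point 6:
  Lat: 76 + 27.73/60 = 76.462167
  S ⇒ negate
  Lon: 132 + 2.9/60 = 132.048333
  W → negative

1. 34.29916, 30.89967
2. 23.29967, -2.47145
3. -51.58783, 2.92267
4. 73.86949, 142.31625
5. 0.76342, -41.47226
6. -76.46217, -132.04833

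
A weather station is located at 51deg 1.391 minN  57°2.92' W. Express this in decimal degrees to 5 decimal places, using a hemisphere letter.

φ: 1.391′ = 0.023183°; total 51.023183
Lon: 2.92′ = 0.048667°; total 57.048667

51.02318° N, 57.04867° W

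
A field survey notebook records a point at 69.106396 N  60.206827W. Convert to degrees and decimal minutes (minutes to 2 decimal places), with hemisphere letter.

Lat: 69° + 0.106396 × 60 = 69° 6.3838′
Longitude: minutes = (60.206827 − 60) × 60 = 12.4096

69° 6.38′ N, 60° 12.41′ W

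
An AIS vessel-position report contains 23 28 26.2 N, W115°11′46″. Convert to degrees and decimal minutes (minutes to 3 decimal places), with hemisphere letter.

Latitude: seconds/60 = 0.43667; minutes = 28 + 0.43667 = 28.43667
λ: 11 + 46/60 = 11.76667′

23° 28.437′ N, 115° 11.767′ W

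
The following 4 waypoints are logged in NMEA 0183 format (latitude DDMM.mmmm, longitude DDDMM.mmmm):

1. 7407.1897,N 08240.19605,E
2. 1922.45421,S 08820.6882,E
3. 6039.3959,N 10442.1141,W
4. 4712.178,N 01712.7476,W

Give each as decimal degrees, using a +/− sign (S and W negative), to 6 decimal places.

Point 1:
  Lat: split at 2 digits → 74° and 7.1897′; 74 + 7.1897/60 = 74.1198283
  N → positive
  Longitude: degrees = first 3 digits = 82, minutes = 40.19605; 82 + 40.19605/60 = 82.6699342
  E ⇒ keep positive
Point 2:
  Latitude: degrees = first 2 digits = 19, minutes = 22.45421; 19 + 22.45421/60 = 19.3742368
  hemisphere S, so the sign is −
  Lon: degrees = first 3 digits = 88, minutes = 20.6882; 88 + 20.6882/60 = 88.3448033
  E ⇒ keep positive
Point 3:
  Lat: split at 2 digits → 60° and 39.3959′; 60 + 39.3959/60 = 60.6565983
  N → positive
  λ: degrees = first 3 digits = 104, minutes = 42.1141; 104 + 42.1141/60 = 104.7019017
  W ⇒ negate
Point 4:
  Lat: split at 2 digits → 47° and 12.178′; 47 + 12.178/60 = 47.2029667
  N → positive
  λ: split at 3 digits → 017° and 12.7476′; 17 + 12.7476/60 = 17.2124600
  W → negative

1. 74.119828, 82.669934
2. -19.374237, 88.344803
3. 60.656598, -104.701902
4. 47.202967, -17.212460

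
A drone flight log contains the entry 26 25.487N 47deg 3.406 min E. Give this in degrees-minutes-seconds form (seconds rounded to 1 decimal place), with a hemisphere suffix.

26°25′29.2″ N, 47°03′24.4″ E

Lat: fractional minutes 0.48700 × 60 = 29.220″
Lon: fractional minutes 0.40600 × 60 = 24.360″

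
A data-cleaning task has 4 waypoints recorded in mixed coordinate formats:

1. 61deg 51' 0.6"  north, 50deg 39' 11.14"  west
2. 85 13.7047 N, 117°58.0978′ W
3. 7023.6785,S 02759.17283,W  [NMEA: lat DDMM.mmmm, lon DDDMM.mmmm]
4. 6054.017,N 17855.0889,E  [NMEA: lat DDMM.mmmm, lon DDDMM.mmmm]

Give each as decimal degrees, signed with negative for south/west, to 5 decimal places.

1. 61.85017, -50.65309
2. 85.22841, -117.96830
3. -70.39464, -27.98621
4. 60.90028, 178.91815

Point 1:
  Lat: 51′ + 0.6″ = 51.01000′; 61 + 51.01000/60 = 61.850167
  N → positive
  λ: 50° + 39/60 + 11.14/3600 = 50 + 0.650000 + 0.003094 = 50.653094
  hemisphere W, so the sign is −
Point 2:
  Lat: 85 + 13.7047/60 = 85.228412
  N ⇒ keep positive
  Lon: 117 + 58.0978/60 = 117.968297
  W ⇒ negate
Point 3:
  Latitude: degrees = first 2 digits = 70, minutes = 23.6785; 70 + 23.6785/60 = 70.394642
  hemisphere S, so the sign is −
  λ: split at 3 digits → 027° and 59.17283′; 27 + 59.17283/60 = 27.986214
  hemisphere W, so the sign is −
Point 4:
  Lat: degrees = first 2 digits = 60, minutes = 54.017; 60 + 54.017/60 = 60.900283
  N → positive
  Longitude: degrees = first 3 digits = 178, minutes = 55.0889; 178 + 55.0889/60 = 178.918148
  E → positive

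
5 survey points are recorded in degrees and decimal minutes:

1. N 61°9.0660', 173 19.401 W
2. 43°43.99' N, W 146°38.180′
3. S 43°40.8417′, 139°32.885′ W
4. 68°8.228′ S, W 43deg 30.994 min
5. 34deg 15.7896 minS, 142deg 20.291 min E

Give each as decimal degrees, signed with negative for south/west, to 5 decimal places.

Point 1:
  φ: 61 + 9.066/60 = 61.151100
  N → positive
  Lon: 19.401′ = 0.323350°; total 173.323350
  W → negative
Point 2:
  φ: 43 + 43.99/60 = 43.733167
  N → positive
  Lon: 38.18′ = 0.636333°; total 146.636333
  hemisphere W, so the sign is −
Point 3:
  Lat: 43 + 40.8417/60 = 43.680695
  S → negative
  λ: 139 + 32.885/60 = 139.548083
  W ⇒ negate
Point 4:
  φ: 68 + 8.228/60 = 68.137133
  hemisphere S, so the sign is −
  Longitude: 30.994′ = 0.516567°; total 43.516567
  W ⇒ negate
Point 5:
  φ: 15.7896′ = 0.263160°; total 34.263160
  S → negative
  λ: 20.291′ = 0.338183°; total 142.338183
  E ⇒ keep positive

1. 61.15110, -173.32335
2. 43.73317, -146.63633
3. -43.68070, -139.54808
4. -68.13713, -43.51657
5. -34.26316, 142.33818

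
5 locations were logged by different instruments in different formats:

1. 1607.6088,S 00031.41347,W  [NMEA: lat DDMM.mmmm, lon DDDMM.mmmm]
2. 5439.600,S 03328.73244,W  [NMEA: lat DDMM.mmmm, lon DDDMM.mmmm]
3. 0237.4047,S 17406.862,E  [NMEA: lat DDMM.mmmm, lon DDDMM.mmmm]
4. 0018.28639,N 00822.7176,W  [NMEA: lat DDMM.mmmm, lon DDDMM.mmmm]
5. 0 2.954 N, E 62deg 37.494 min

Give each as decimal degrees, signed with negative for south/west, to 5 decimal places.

1. -16.12681, -0.52356
2. -54.66000, -33.47887
3. -2.62341, 174.11437
4. 0.30477, -8.37863
5. 0.04923, 62.62490

Point 1:
  Lat: split at 2 digits → 16° and 7.6088′; 16 + 7.6088/60 = 16.126813
  hemisphere S, so the sign is −
  λ: degrees = first 3 digits = 0, minutes = 31.41347; 0 + 31.41347/60 = 0.523558
  W ⇒ negate
Point 2:
  Lat: degrees = first 2 digits = 54, minutes = 39.6; 54 + 39.6/60 = 54.660000
  S ⇒ negate
  Longitude: degrees = first 3 digits = 33, minutes = 28.73244; 33 + 28.73244/60 = 33.478874
  hemisphere W, so the sign is −
Point 3:
  Latitude: split at 2 digits → 02° and 37.4047′; 2 + 37.4047/60 = 2.623412
  S → negative
  Lon: degrees = first 3 digits = 174, minutes = 6.862; 174 + 6.862/60 = 174.114367
  E → positive
Point 4:
  Lat: split at 2 digits → 00° and 18.28639′; 0 + 18.28639/60 = 0.304773
  N → positive
  λ: split at 3 digits → 008° and 22.7176′; 8 + 22.7176/60 = 8.378627
  W ⇒ negate
Point 5:
  φ: 0 + 2.954/60 = 0.049233
  N ⇒ keep positive
  Longitude: 62 + 37.494/60 = 62.624900
  E → positive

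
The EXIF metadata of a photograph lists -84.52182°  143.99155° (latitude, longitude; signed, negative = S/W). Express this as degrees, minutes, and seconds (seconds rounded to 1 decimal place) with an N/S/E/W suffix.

Latitude is negative → S; |value| = 84.521820
Latitude: 0.521820° → 31.30920′; 0.30920 × 60 = 18.552″
λ: whole degrees 143; 59.49300′ → 59′ and 29.580″

84°31′18.6″ S, 143°59′29.6″ E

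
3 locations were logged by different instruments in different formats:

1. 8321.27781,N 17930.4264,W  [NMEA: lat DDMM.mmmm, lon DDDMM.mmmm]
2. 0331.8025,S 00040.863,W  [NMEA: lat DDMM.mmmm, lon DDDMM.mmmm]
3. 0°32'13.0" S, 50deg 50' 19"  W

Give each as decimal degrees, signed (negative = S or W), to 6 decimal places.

1. 83.354630, -179.507107
2. -3.530042, -0.681050
3. -0.536944, -50.838611

Point 1:
  Lat: split at 2 digits → 83° and 21.27781′; 83 + 21.27781/60 = 83.3546302
  N → positive
  λ: degrees = first 3 digits = 179, minutes = 30.4264; 179 + 30.4264/60 = 179.5071067
  W ⇒ negate
Point 2:
  φ: split at 2 digits → 03° and 31.8025′; 3 + 31.8025/60 = 3.5300417
  hemisphere S, so the sign is −
  λ: split at 3 digits → 000° and 40.863′; 0 + 40.863/60 = 0.6810500
  W → negative
Point 3:
  Lat: 0° + 32/60 + 13/3600 = 0 + 0.533333 + 0.003611 = 0.5369444
  S ⇒ negate
  λ: 50° + 50/60 + 19/3600 = 50 + 0.833333 + 0.005278 = 50.8386111
  hemisphere W, so the sign is −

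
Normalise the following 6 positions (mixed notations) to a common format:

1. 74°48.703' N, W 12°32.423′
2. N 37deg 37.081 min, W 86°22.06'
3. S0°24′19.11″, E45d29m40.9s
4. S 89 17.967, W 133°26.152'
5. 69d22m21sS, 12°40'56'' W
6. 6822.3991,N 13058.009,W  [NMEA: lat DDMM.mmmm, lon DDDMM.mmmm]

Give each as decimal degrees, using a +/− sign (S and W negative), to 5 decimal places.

Point 1:
  φ: 74 + 48.703/60 = 74.811717
  N → positive
  Longitude: 32.423′ = 0.540383°; total 12.540383
  W → negative
Point 2:
  Latitude: 37 + 37.081/60 = 37.618017
  N ⇒ keep positive
  Longitude: 86 + 22.06/60 = 86.367667
  W → negative
Point 3:
  Lat: 24′ + 19.11″ = 24.31850′; 0 + 24.31850/60 = 0.405308
  hemisphere S, so the sign is −
  λ: 45 + 29/60 + 40.9/3600 = 45.494694
  E → positive
Point 4:
  Lat: 17.967′ = 0.299450°; total 89.299450
  S ⇒ negate
  Lon: 26.152′ = 0.435867°; total 133.435867
  W → negative
Point 5:
  Latitude: 22′ + 21″ = 22.35000′; 69 + 22.35000/60 = 69.372500
  S → negative
  Lon: 12 + 40/60 + 56/3600 = 12.682222
  hemisphere W, so the sign is −
Point 6:
  Lat: split at 2 digits → 68° and 22.3991′; 68 + 22.3991/60 = 68.373318
  N → positive
  Lon: degrees = first 3 digits = 130, minutes = 58.009; 130 + 58.009/60 = 130.966817
  W ⇒ negate

1. 74.81172, -12.54038
2. 37.61802, -86.36767
3. -0.40531, 45.49469
4. -89.29945, -133.43587
5. -69.37250, -12.68222
6. 68.37332, -130.96682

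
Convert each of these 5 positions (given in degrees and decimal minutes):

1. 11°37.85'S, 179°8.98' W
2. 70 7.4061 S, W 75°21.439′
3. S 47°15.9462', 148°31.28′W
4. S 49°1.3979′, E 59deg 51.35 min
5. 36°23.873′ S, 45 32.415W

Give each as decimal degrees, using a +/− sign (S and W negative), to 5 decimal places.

1. -11.63083, -179.14967
2. -70.12344, -75.35732
3. -47.26577, -148.52133
4. -49.02330, 59.85583
5. -36.39788, -45.54025

Point 1:
  φ: 37.85′ = 0.630833°; total 11.630833
  S ⇒ negate
  Longitude: 8.98′ = 0.149667°; total 179.149667
  W → negative
Point 2:
  Latitude: 7.4061′ = 0.123435°; total 70.123435
  S → negative
  λ: 75 + 21.439/60 = 75.357317
  W → negative
Point 3:
  Lat: 47 + 15.9462/60 = 47.265770
  S ⇒ negate
  λ: 31.28′ = 0.521333°; total 148.521333
  hemisphere W, so the sign is −
Point 4:
  Lat: 1.3979′ = 0.023298°; total 49.023298
  S → negative
  Lon: 59 + 51.35/60 = 59.855833
  E ⇒ keep positive
Point 5:
  Latitude: 23.873′ = 0.397883°; total 36.397883
  hemisphere S, so the sign is −
  Longitude: 32.415′ = 0.540250°; total 45.540250
  hemisphere W, so the sign is −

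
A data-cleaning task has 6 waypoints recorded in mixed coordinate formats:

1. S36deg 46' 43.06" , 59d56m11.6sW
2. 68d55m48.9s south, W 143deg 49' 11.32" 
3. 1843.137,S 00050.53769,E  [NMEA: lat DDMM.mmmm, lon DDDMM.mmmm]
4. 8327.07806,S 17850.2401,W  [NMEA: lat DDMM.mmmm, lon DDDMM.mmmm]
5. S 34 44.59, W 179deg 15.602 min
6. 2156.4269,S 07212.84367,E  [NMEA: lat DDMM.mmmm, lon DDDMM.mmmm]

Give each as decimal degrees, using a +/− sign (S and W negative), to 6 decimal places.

Point 1:
  Latitude: 46′ + 43.06″ = 46.71767′; 36 + 46.71767/60 = 36.7786278
  S → negative
  λ: 56′ + 11.6″ = 56.19333′; 59 + 56.19333/60 = 59.9365556
  W ⇒ negate
Point 2:
  φ: 55′ + 48.9″ = 55.81500′; 68 + 55.81500/60 = 68.9302500
  hemisphere S, so the sign is −
  Lon: 143 + 49/60 + 11.32/3600 = 143.8198111
  W ⇒ negate
Point 3:
  Latitude: split at 2 digits → 18° and 43.137′; 18 + 43.137/60 = 18.7189500
  S ⇒ negate
  Lon: split at 3 digits → 000° and 50.53769′; 0 + 50.53769/60 = 0.8422948
  E → positive
Point 4:
  Latitude: split at 2 digits → 83° and 27.07806′; 83 + 27.07806/60 = 83.4513010
  S ⇒ negate
  Longitude: split at 3 digits → 178° and 50.2401′; 178 + 50.2401/60 = 178.8373350
  W ⇒ negate
Point 5:
  φ: 44.59′ = 0.743167°; total 34.7431667
  hemisphere S, so the sign is −
  Lon: 15.602′ = 0.260033°; total 179.2600333
  W → negative
Point 6:
  φ: degrees = first 2 digits = 21, minutes = 56.4269; 21 + 56.4269/60 = 21.9404483
  hemisphere S, so the sign is −
  Longitude: degrees = first 3 digits = 72, minutes = 12.84367; 72 + 12.84367/60 = 72.2140612
  E → positive

1. -36.778628, -59.936556
2. -68.930250, -143.819811
3. -18.718950, 0.842295
4. -83.451301, -178.837335
5. -34.743167, -179.260033
6. -21.940448, 72.214061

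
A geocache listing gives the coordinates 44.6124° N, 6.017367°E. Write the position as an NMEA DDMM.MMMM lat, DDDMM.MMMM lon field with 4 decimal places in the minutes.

4436.7440,N / 00601.0420,E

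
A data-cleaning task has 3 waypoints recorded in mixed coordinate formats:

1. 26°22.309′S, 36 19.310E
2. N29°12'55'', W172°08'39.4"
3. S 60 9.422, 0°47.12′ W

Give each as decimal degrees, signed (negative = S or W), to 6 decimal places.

1. -26.371817, 36.321833
2. 29.215278, -172.144278
3. -60.157033, -0.785333

Point 1:
  φ: 26 + 22.309/60 = 26.3718167
  hemisphere S, so the sign is −
  λ: 36 + 19.31/60 = 36.3218333
  E → positive
Point 2:
  φ: 29 + 12/60 + 55/3600 = 29.2152778
  N ⇒ keep positive
  Longitude: 8′ + 39.4″ = 8.65667′; 172 + 8.65667/60 = 172.1442778
  W → negative
Point 3:
  φ: 60 + 9.422/60 = 60.1570333
  hemisphere S, so the sign is −
  Lon: 47.12′ = 0.785333°; total 0.7853333
  W → negative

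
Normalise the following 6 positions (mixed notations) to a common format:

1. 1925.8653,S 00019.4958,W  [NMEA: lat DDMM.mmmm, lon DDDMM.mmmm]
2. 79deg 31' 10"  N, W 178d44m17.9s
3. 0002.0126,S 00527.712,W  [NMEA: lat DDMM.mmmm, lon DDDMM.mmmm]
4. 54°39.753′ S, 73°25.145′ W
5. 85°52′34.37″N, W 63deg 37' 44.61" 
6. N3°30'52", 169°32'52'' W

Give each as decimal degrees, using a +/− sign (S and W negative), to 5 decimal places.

Point 1:
  Latitude: degrees = first 2 digits = 19, minutes = 25.8653; 19 + 25.8653/60 = 19.431088
  hemisphere S, so the sign is −
  λ: split at 3 digits → 000° and 19.4958′; 0 + 19.4958/60 = 0.324930
  W → negative
Point 2:
  Latitude: 79 + 31/60 + 10/3600 = 79.519444
  N → positive
  Lon: 178 + 44/60 + 17.9/3600 = 178.738306
  hemisphere W, so the sign is −
Point 3:
  φ: degrees = first 2 digits = 0, minutes = 2.0126; 0 + 2.0126/60 = 0.033543
  S → negative
  Longitude: split at 3 digits → 005° and 27.712′; 5 + 27.712/60 = 5.461867
  W → negative
Point 4:
  Latitude: 39.753′ = 0.662550°; total 54.662550
  hemisphere S, so the sign is −
  Longitude: 25.145′ = 0.419083°; total 73.419083
  W → negative
Point 5:
  Latitude: 85° + 52/60 + 34.37/3600 = 85 + 0.866667 + 0.009547 = 85.876214
  N → positive
  Lon: 63 + 37/60 + 44.61/3600 = 63.629058
  hemisphere W, so the sign is −
Point 6:
  Lat: 30′ + 52″ = 30.86667′; 3 + 30.86667/60 = 3.514444
  N → positive
  Longitude: 169° + 32/60 + 52/3600 = 169 + 0.533333 + 0.014444 = 169.547778
  W → negative

1. -19.43109, -0.32493
2. 79.51944, -178.73831
3. -0.03354, -5.46187
4. -54.66255, -73.41908
5. 85.87621, -63.62906
6. 3.51444, -169.54778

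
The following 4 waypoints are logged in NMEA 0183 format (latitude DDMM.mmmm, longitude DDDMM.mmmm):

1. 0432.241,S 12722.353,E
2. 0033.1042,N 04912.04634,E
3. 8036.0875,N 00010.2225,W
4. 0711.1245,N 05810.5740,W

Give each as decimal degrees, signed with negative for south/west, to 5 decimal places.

Point 1:
  Lat: degrees = first 2 digits = 4, minutes = 32.241; 4 + 32.241/60 = 4.537350
  S ⇒ negate
  λ: split at 3 digits → 127° and 22.353′; 127 + 22.353/60 = 127.372550
  E → positive
Point 2:
  Lat: degrees = first 2 digits = 0, minutes = 33.1042; 0 + 33.1042/60 = 0.551737
  N → positive
  Lon: split at 3 digits → 049° and 12.04634′; 49 + 12.04634/60 = 49.200772
  E → positive
Point 3:
  Latitude: degrees = first 2 digits = 80, minutes = 36.0875; 80 + 36.0875/60 = 80.601458
  N → positive
  Longitude: split at 3 digits → 000° and 10.2225′; 0 + 10.2225/60 = 0.170375
  hemisphere W, so the sign is −
Point 4:
  Lat: degrees = first 2 digits = 7, minutes = 11.1245; 7 + 11.1245/60 = 7.185408
  N → positive
  Longitude: degrees = first 3 digits = 58, minutes = 10.574; 58 + 10.574/60 = 58.176233
  W → negative

1. -4.53735, 127.37255
2. 0.55174, 49.20077
3. 80.60146, -0.17038
4. 7.18541, -58.17623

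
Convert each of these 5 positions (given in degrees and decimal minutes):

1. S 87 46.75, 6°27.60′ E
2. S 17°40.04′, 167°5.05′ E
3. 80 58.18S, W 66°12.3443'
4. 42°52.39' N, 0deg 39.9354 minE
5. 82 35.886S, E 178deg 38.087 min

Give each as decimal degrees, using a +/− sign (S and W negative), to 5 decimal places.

Point 1:
  Lat: 87 + 46.75/60 = 87.779167
  S ⇒ negate
  λ: 6 + 27.6/60 = 6.460000
  E → positive
Point 2:
  Lat: 17 + 40.04/60 = 17.667333
  hemisphere S, so the sign is −
  Longitude: 5.05′ = 0.084167°; total 167.084167
  E → positive
Point 3:
  Latitude: 58.18′ = 0.969667°; total 80.969667
  S → negative
  Longitude: 66 + 12.3443/60 = 66.205738
  W ⇒ negate
Point 4:
  φ: 42 + 52.39/60 = 42.873167
  N → positive
  λ: 0 + 39.9354/60 = 0.665590
  E → positive
Point 5:
  φ: 82 + 35.886/60 = 82.598100
  S → negative
  Longitude: 178 + 38.087/60 = 178.634783
  E ⇒ keep positive

1. -87.77917, 6.46000
2. -17.66733, 167.08417
3. -80.96967, -66.20574
4. 42.87317, 0.66559
5. -82.59810, 178.63478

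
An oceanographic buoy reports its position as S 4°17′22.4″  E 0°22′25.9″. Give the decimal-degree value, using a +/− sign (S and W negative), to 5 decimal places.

Latitude: 4° + 17/60 + 22.4/3600 = 4 + 0.283333 + 0.006222 = 4.289556
S ⇒ negate
Longitude: 0° + 22/60 + 25.9/3600 = 0 + 0.366667 + 0.007194 = 0.373861
E ⇒ keep positive

-4.28956, 0.37386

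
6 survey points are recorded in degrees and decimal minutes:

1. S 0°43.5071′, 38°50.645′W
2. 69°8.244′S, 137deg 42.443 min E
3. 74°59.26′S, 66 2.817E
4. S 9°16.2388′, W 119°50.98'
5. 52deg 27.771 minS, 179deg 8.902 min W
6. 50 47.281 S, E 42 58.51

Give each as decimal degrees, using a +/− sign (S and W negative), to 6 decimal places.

1. -0.725118, -38.844083
2. -69.137400, 137.707383
3. -74.987667, 66.046950
4. -9.270647, -119.849667
5. -52.462850, -179.148367
6. -50.788017, 42.975167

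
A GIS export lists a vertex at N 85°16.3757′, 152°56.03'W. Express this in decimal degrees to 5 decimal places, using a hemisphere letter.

Latitude: 85 + 16.3757/60 = 85.272928
Lon: 152 + 56.03/60 = 152.933833

85.27293° N, 152.93383° W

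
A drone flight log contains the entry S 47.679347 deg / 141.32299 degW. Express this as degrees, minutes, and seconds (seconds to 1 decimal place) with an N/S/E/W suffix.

φ: whole degrees 47; 40.76082′ → 40′ and 45.649″
Lon: whole degrees 141; 19.37940′ → 19′ and 22.764″

47°40′45.6″ S, 141°19′22.8″ W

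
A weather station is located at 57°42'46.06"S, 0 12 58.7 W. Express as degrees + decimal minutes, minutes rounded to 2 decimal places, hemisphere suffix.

57° 42.77′ S, 0° 12.98′ W

φ: seconds/60 = 0.76767; minutes = 42 + 0.76767 = 42.7677
Longitude: seconds/60 = 0.97833; minutes = 12 + 0.97833 = 12.9783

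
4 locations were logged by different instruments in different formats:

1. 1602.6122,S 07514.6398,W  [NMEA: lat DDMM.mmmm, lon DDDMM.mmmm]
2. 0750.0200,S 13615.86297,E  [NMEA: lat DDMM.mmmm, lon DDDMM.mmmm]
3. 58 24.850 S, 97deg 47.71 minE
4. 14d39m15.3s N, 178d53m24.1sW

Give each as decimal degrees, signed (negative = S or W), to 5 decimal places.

1. -16.04354, -75.24400
2. -7.83367, 136.26438
3. -58.41417, 97.79517
4. 14.65425, -178.89003

Point 1:
  Lat: degrees = first 2 digits = 16, minutes = 2.6122; 16 + 2.6122/60 = 16.043537
  S ⇒ negate
  λ: split at 3 digits → 075° and 14.6398′; 75 + 14.6398/60 = 75.243997
  hemisphere W, so the sign is −
Point 2:
  Latitude: degrees = first 2 digits = 7, minutes = 50.02; 7 + 50.02/60 = 7.833667
  hemisphere S, so the sign is −
  Lon: degrees = first 3 digits = 136, minutes = 15.86297; 136 + 15.86297/60 = 136.264383
  E ⇒ keep positive
Point 3:
  Lat: 58 + 24.85/60 = 58.414167
  S → negative
  Lon: 47.71′ = 0.795167°; total 97.795167
  E ⇒ keep positive
Point 4:
  φ: 39′ + 15.3″ = 39.25500′; 14 + 39.25500/60 = 14.654250
  N ⇒ keep positive
  Lon: 178° + 53/60 + 24.1/3600 = 178 + 0.883333 + 0.006694 = 178.890028
  W ⇒ negate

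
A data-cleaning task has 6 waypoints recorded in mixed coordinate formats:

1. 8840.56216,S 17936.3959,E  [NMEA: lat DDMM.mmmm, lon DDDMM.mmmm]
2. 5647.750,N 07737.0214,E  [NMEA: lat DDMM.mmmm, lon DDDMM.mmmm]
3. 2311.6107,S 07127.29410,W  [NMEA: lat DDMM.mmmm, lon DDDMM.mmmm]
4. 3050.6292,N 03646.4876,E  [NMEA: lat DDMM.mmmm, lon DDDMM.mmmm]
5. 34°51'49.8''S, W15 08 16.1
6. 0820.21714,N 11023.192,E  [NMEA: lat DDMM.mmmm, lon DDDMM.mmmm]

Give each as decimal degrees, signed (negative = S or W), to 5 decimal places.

1. -88.67604, 179.60660
2. 56.79583, 77.61702
3. -23.19351, -71.45490
4. 30.84382, 36.77479
5. -34.86383, -15.13781
6. 8.33695, 110.38653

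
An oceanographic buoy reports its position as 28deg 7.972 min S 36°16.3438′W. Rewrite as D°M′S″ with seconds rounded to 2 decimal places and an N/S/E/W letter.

φ: fractional minutes 0.97200 × 60 = 58.3200″
λ: fractional minutes 0.34380 × 60 = 20.6280″

28°07′58.32″ S, 36°16′20.63″ W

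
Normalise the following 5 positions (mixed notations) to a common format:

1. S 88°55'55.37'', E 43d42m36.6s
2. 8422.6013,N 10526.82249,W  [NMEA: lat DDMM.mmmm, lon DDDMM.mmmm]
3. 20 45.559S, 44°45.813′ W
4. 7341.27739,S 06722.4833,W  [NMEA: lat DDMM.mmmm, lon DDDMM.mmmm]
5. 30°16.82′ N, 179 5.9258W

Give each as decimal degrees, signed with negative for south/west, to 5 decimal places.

Point 1:
  Latitude: 88 + 55/60 + 55.37/3600 = 88.932047
  hemisphere S, so the sign is −
  λ: 43 + 42/60 + 36.6/3600 = 43.710167
  E ⇒ keep positive
Point 2:
  φ: degrees = first 2 digits = 84, minutes = 22.6013; 84 + 22.6013/60 = 84.376688
  N ⇒ keep positive
  Lon: degrees = first 3 digits = 105, minutes = 26.82249; 105 + 26.82249/60 = 105.447042
  W ⇒ negate
Point 3:
  φ: 45.559′ = 0.759317°; total 20.759317
  S → negative
  λ: 45.813′ = 0.763550°; total 44.763550
  W → negative
Point 4:
  Latitude: degrees = first 2 digits = 73, minutes = 41.27739; 73 + 41.27739/60 = 73.687957
  S ⇒ negate
  Lon: degrees = first 3 digits = 67, minutes = 22.4833; 67 + 22.4833/60 = 67.374722
  W → negative
Point 5:
  φ: 30 + 16.82/60 = 30.280333
  N ⇒ keep positive
  λ: 179 + 5.9258/60 = 179.098763
  W → negative

1. -88.93205, 43.71017
2. 84.37669, -105.44704
3. -20.75932, -44.76355
4. -73.68796, -67.37472
5. 30.28033, -179.09876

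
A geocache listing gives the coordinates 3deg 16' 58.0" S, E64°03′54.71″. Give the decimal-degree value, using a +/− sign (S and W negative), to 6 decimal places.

Latitude: 3 + 16/60 + 58/3600 = 3.2827778
S ⇒ negate
λ: 3′ + 54.71″ = 3.91183′; 64 + 3.91183/60 = 64.0651972
E → positive

-3.282778, 64.065197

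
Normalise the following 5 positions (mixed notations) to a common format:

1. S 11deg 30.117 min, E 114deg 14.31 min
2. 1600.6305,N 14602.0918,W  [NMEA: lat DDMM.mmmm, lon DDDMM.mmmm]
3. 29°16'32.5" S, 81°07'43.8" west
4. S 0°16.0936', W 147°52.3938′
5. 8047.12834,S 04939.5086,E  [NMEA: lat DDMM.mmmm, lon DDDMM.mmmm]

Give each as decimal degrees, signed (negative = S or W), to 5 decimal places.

1. -11.50195, 114.23850
2. 16.01051, -146.03486
3. -29.27569, -81.12883
4. -0.26823, -147.87323
5. -80.78547, 49.65848

Point 1:
  Lat: 11 + 30.117/60 = 11.501950
  S ⇒ negate
  Lon: 14.31′ = 0.238500°; total 114.238500
  E ⇒ keep positive
Point 2:
  Lat: split at 2 digits → 16° and 0.6305′; 16 + 0.6305/60 = 16.010508
  N → positive
  Longitude: degrees = first 3 digits = 146, minutes = 2.0918; 146 + 2.0918/60 = 146.034863
  hemisphere W, so the sign is −
Point 3:
  Latitude: 29° + 16/60 + 32.5/3600 = 29 + 0.266667 + 0.009028 = 29.275694
  S → negative
  Lon: 81° + 7/60 + 43.8/3600 = 81 + 0.116667 + 0.012167 = 81.128833
  W → negative
Point 4:
  Latitude: 0 + 16.0936/60 = 0.268227
  hemisphere S, so the sign is −
  Longitude: 52.3938′ = 0.873230°; total 147.873230
  W ⇒ negate
Point 5:
  Latitude: split at 2 digits → 80° and 47.12834′; 80 + 47.12834/60 = 80.785472
  S → negative
  λ: split at 3 digits → 049° and 39.5086′; 49 + 39.5086/60 = 49.658477
  E ⇒ keep positive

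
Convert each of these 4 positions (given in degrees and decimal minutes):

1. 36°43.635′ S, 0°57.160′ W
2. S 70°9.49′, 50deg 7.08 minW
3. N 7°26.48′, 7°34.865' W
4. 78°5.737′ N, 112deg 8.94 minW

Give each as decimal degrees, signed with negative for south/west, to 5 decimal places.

1. -36.72725, -0.95267
2. -70.15817, -50.11800
3. 7.44133, -7.58108
4. 78.09562, -112.14900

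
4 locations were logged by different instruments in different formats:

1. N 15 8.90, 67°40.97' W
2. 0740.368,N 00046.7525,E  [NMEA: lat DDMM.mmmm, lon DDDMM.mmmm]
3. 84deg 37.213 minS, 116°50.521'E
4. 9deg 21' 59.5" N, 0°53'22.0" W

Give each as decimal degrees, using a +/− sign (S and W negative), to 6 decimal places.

1. 15.148333, -67.682833
2. 7.672800, 0.779208
3. -84.620217, 116.842017
4. 9.366528, -0.889444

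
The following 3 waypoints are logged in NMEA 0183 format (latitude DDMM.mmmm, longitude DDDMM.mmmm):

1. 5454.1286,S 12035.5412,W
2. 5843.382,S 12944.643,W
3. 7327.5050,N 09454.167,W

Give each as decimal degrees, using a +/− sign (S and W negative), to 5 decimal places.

Point 1:
  Lat: degrees = first 2 digits = 54, minutes = 54.1286; 54 + 54.1286/60 = 54.902143
  hemisphere S, so the sign is −
  Longitude: split at 3 digits → 120° and 35.5412′; 120 + 35.5412/60 = 120.592353
  W → negative
Point 2:
  φ: degrees = first 2 digits = 58, minutes = 43.382; 58 + 43.382/60 = 58.723033
  S ⇒ negate
  Lon: split at 3 digits → 129° and 44.643′; 129 + 44.643/60 = 129.744050
  W → negative
Point 3:
  φ: split at 2 digits → 73° and 27.505′; 73 + 27.505/60 = 73.458417
  N ⇒ keep positive
  λ: degrees = first 3 digits = 94, minutes = 54.167; 94 + 54.167/60 = 94.902783
  hemisphere W, so the sign is −

1. -54.90214, -120.59235
2. -58.72303, -129.74405
3. 73.45842, -94.90278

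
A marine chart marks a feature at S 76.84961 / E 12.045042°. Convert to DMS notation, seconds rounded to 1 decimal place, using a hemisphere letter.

φ: 0.849610° → 50.97660′; 0.97660 × 60 = 58.596″
Longitude: 0.045042° → 2.70252′; 0.70252 × 60 = 42.151″

76°50′58.6″ S, 12°02′42.2″ E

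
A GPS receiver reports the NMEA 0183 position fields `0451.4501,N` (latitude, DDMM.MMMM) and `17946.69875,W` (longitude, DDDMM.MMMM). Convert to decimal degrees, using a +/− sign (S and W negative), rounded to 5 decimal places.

4.85750, -179.77831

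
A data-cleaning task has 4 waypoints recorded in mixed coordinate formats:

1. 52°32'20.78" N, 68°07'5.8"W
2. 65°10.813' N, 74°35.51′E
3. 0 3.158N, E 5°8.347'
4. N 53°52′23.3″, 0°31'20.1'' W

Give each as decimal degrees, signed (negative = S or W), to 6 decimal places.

1. 52.539106, -68.118278
2. 65.180217, 74.591833
3. 0.052633, 5.139117
4. 53.873139, -0.522250

Point 1:
  Latitude: 32′ + 20.78″ = 32.34633′; 52 + 32.34633/60 = 52.5391056
  N ⇒ keep positive
  λ: 68° + 7/60 + 5.8/3600 = 68 + 0.116667 + 0.001611 = 68.1182778
  W → negative
Point 2:
  Latitude: 10.813′ = 0.180217°; total 65.1802167
  N → positive
  λ: 74 + 35.51/60 = 74.5918333
  E ⇒ keep positive
Point 3:
  φ: 3.158′ = 0.052633°; total 0.0526333
  N → positive
  Lon: 8.347′ = 0.139117°; total 5.1391167
  E ⇒ keep positive
Point 4:
  Lat: 53 + 52/60 + 23.3/3600 = 53.8731389
  N ⇒ keep positive
  Lon: 0° + 31/60 + 20.1/3600 = 0 + 0.516667 + 0.005583 = 0.5222500
  hemisphere W, so the sign is −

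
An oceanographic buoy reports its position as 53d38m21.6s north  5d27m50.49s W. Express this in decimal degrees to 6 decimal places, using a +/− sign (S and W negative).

53.639333, -5.464025

Latitude: 38′ + 21.6″ = 38.36000′; 53 + 38.36000/60 = 53.6393333
N ⇒ keep positive
Lon: 5 + 27/60 + 50.49/3600 = 5.4640250
W ⇒ negate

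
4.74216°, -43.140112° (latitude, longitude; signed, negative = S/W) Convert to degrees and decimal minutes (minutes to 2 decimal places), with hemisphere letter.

φ: 4° + 0.742160 × 60 = 4° 44.5296′
Longitude is negative → W; |value| = 43.140112
Longitude: 43° + 0.140112 × 60 = 43° 8.4067′

4° 44.53′ N, 43° 8.41′ W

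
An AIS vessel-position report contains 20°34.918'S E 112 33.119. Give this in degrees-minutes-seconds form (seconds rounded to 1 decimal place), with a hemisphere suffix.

φ: fractional minutes 0.91800 × 60 = 55.080″
Longitude: fractional minutes 0.11900 × 60 = 7.140″

20°34′55.1″ S, 112°33′7.1″ E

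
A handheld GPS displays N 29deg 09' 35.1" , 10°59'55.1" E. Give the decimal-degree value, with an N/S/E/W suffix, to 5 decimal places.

29.15975° N, 10.99864° E

Latitude: 29° + 9/60 + 35.1/3600 = 29 + 0.150000 + 0.009750 = 29.159750
λ: 59′ + 55.1″ = 59.91833′; 10 + 59.91833/60 = 10.998639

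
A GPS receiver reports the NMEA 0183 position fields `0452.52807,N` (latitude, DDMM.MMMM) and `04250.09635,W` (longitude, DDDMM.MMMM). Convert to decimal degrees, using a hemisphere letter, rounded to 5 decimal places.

Lat: degrees = first 2 digits = 4, minutes = 52.52807; 4 + 52.52807/60 = 4.875468
Longitude: degrees = first 3 digits = 42, minutes = 50.09635; 42 + 50.09635/60 = 42.834939

4.87547° N, 42.83494° W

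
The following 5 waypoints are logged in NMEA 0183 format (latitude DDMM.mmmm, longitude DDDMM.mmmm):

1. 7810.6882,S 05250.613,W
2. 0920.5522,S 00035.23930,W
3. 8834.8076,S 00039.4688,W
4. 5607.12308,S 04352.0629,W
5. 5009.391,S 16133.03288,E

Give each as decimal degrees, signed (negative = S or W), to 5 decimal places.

Point 1:
  φ: split at 2 digits → 78° and 10.6882′; 78 + 10.6882/60 = 78.178137
  S → negative
  λ: degrees = first 3 digits = 52, minutes = 50.613; 52 + 50.613/60 = 52.843550
  hemisphere W, so the sign is −
Point 2:
  Lat: split at 2 digits → 09° and 20.5522′; 9 + 20.5522/60 = 9.342537
  hemisphere S, so the sign is −
  λ: split at 3 digits → 000° and 35.2393′; 0 + 35.2393/60 = 0.587322
  hemisphere W, so the sign is −
Point 3:
  φ: degrees = first 2 digits = 88, minutes = 34.8076; 88 + 34.8076/60 = 88.580127
  S ⇒ negate
  Longitude: degrees = first 3 digits = 0, minutes = 39.4688; 0 + 39.4688/60 = 0.657813
  hemisphere W, so the sign is −
Point 4:
  Lat: split at 2 digits → 56° and 7.12308′; 56 + 7.12308/60 = 56.118718
  hemisphere S, so the sign is −
  Lon: degrees = first 3 digits = 43, minutes = 52.0629; 43 + 52.0629/60 = 43.867715
  hemisphere W, so the sign is −
Point 5:
  φ: split at 2 digits → 50° and 9.391′; 50 + 9.391/60 = 50.156517
  hemisphere S, so the sign is −
  Lon: degrees = first 3 digits = 161, minutes = 33.03288; 161 + 33.03288/60 = 161.550548
  E ⇒ keep positive

1. -78.17814, -52.84355
2. -9.34254, -0.58732
3. -88.58013, -0.65781
4. -56.11872, -43.86772
5. -50.15652, 161.55055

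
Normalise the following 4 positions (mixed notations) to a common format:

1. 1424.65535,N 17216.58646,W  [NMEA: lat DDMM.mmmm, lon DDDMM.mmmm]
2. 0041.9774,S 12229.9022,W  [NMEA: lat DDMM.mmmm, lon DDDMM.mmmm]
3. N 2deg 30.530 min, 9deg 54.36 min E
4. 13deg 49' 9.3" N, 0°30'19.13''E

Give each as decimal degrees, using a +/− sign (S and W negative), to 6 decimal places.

Point 1:
  Latitude: split at 2 digits → 14° and 24.65535′; 14 + 24.65535/60 = 14.4109225
  N → positive
  Lon: split at 3 digits → 172° and 16.58646′; 172 + 16.58646/60 = 172.2764410
  hemisphere W, so the sign is −
Point 2:
  φ: degrees = first 2 digits = 0, minutes = 41.9774; 0 + 41.9774/60 = 0.6996233
  S → negative
  Longitude: split at 3 digits → 122° and 29.9022′; 122 + 29.9022/60 = 122.4983700
  hemisphere W, so the sign is −
Point 3:
  Lat: 2 + 30.53/60 = 2.5088333
  N → positive
  Lon: 9 + 54.36/60 = 9.9060000
  E ⇒ keep positive
Point 4:
  Lat: 49′ + 9.3″ = 49.15500′; 13 + 49.15500/60 = 13.8192500
  N ⇒ keep positive
  λ: 0° + 30/60 + 19.13/3600 = 0 + 0.500000 + 0.005314 = 0.5053139
  E ⇒ keep positive

1. 14.410923, -172.276441
2. -0.699623, -122.498370
3. 2.508833, 9.906000
4. 13.819250, 0.505314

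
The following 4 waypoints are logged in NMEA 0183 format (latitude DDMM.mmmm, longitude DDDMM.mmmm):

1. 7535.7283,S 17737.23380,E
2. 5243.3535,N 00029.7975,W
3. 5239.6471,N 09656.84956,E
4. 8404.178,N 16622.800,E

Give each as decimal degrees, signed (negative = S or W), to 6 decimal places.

1. -75.595472, 177.620563
2. 52.722558, -0.496625
3. 52.660785, 96.947493
4. 84.069633, 166.380000

Point 1:
  φ: degrees = first 2 digits = 75, minutes = 35.7283; 75 + 35.7283/60 = 75.5954717
  S → negative
  Longitude: degrees = first 3 digits = 177, minutes = 37.2338; 177 + 37.2338/60 = 177.6205633
  E → positive
Point 2:
  Lat: split at 2 digits → 52° and 43.3535′; 52 + 43.3535/60 = 52.7225583
  N → positive
  λ: split at 3 digits → 000° and 29.7975′; 0 + 29.7975/60 = 0.4966250
  W ⇒ negate
Point 3:
  Latitude: degrees = first 2 digits = 52, minutes = 39.6471; 52 + 39.6471/60 = 52.6607850
  N ⇒ keep positive
  Lon: split at 3 digits → 096° and 56.84956′; 96 + 56.84956/60 = 96.9474927
  E ⇒ keep positive
Point 4:
  Lat: split at 2 digits → 84° and 4.178′; 84 + 4.178/60 = 84.0696333
  N → positive
  Lon: degrees = first 3 digits = 166, minutes = 22.8; 166 + 22.8/60 = 166.3800000
  E → positive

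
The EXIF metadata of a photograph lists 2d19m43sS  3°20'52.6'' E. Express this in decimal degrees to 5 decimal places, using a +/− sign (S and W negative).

-2.32861, 3.34794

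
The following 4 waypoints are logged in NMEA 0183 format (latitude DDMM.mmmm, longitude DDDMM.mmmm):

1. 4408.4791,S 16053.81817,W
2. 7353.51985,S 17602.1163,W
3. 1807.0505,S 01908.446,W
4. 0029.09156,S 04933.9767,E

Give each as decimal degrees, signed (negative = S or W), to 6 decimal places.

Point 1:
  Lat: split at 2 digits → 44° and 8.4791′; 44 + 8.4791/60 = 44.1413183
  S → negative
  Longitude: degrees = first 3 digits = 160, minutes = 53.81817; 160 + 53.81817/60 = 160.8969695
  W ⇒ negate
Point 2:
  φ: degrees = first 2 digits = 73, minutes = 53.51985; 73 + 53.51985/60 = 73.8919975
  hemisphere S, so the sign is −
  λ: degrees = first 3 digits = 176, minutes = 2.1163; 176 + 2.1163/60 = 176.0352717
  W → negative
Point 3:
  φ: split at 2 digits → 18° and 7.0505′; 18 + 7.0505/60 = 18.1175083
  S → negative
  Longitude: degrees = first 3 digits = 19, minutes = 8.446; 19 + 8.446/60 = 19.1407667
  W ⇒ negate
Point 4:
  Latitude: split at 2 digits → 00° and 29.09156′; 0 + 29.09156/60 = 0.4848593
  S → negative
  Lon: degrees = first 3 digits = 49, minutes = 33.9767; 49 + 33.9767/60 = 49.5662783
  E ⇒ keep positive

1. -44.141318, -160.896970
2. -73.891998, -176.035272
3. -18.117508, -19.140767
4. -0.484859, 49.566278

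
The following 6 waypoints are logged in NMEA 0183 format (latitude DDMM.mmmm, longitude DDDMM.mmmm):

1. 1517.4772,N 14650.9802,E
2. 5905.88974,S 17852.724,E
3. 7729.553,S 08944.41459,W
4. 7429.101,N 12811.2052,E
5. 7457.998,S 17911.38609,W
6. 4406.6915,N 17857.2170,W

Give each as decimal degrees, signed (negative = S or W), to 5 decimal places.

1. 15.29129, 146.84967
2. -59.09816, 178.87873
3. -77.49255, -89.74024
4. 74.48502, 128.18675
5. -74.96663, -179.18977
6. 44.11153, -178.95362

Point 1:
  Latitude: split at 2 digits → 15° and 17.4772′; 15 + 17.4772/60 = 15.291287
  N ⇒ keep positive
  Lon: degrees = first 3 digits = 146, minutes = 50.9802; 146 + 50.9802/60 = 146.849670
  E ⇒ keep positive
Point 2:
  Lat: split at 2 digits → 59° and 5.88974′; 59 + 5.88974/60 = 59.098162
  S → negative
  Longitude: split at 3 digits → 178° and 52.724′; 178 + 52.724/60 = 178.878733
  E ⇒ keep positive
Point 3:
  Latitude: split at 2 digits → 77° and 29.553′; 77 + 29.553/60 = 77.492550
  S → negative
  Lon: split at 3 digits → 089° and 44.41459′; 89 + 44.41459/60 = 89.740243
  W ⇒ negate
Point 4:
  φ: degrees = first 2 digits = 74, minutes = 29.101; 74 + 29.101/60 = 74.485017
  N → positive
  Lon: degrees = first 3 digits = 128, minutes = 11.2052; 128 + 11.2052/60 = 128.186753
  E → positive
Point 5:
  Lat: degrees = first 2 digits = 74, minutes = 57.998; 74 + 57.998/60 = 74.966633
  S ⇒ negate
  Longitude: degrees = first 3 digits = 179, minutes = 11.38609; 179 + 11.38609/60 = 179.189768
  W → negative
Point 6:
  Latitude: degrees = first 2 digits = 44, minutes = 6.6915; 44 + 6.6915/60 = 44.111525
  N → positive
  Lon: degrees = first 3 digits = 178, minutes = 57.217; 178 + 57.217/60 = 178.953617
  W → negative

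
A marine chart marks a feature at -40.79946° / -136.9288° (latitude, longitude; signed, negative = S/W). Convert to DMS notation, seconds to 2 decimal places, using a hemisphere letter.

40°47′58.06″ S, 136°55′43.68″ W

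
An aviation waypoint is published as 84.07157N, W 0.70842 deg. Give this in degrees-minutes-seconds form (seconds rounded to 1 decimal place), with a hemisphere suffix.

Latitude: 0.071570 × 60 = 4.29420′ → 4′, remainder × 60 = 17.652″
λ: 0.708420° → 42.50520′; 0.50520 × 60 = 30.312″

84°04′17.7″ N, 0°42′30.3″ W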